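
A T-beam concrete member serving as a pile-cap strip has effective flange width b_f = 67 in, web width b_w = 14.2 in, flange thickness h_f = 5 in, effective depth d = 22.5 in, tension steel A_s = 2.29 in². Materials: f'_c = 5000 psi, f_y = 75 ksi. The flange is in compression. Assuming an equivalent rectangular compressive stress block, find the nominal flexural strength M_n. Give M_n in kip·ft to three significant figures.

Tension: T = A_s f_y = 2.29 × 75 = 171.75 kips.
Try a within the flange: a = T/(0.85 f'_c b_f) = 171.75/(0.85 × 5 × 67) = 0.603 in.
Since a = 0.603 ≤ h_f = 5 in, the stress block lies entirely in the flange; analyse as a rectangular beam of width b_f.
M_n = T(d − a/2) = 171.75 × (22.5 − 0.3015) = 3812.6 kip·in.
M_n = 3812.6/12 = 317.72 kip·ft.

M_n ≈ 318 kip·ft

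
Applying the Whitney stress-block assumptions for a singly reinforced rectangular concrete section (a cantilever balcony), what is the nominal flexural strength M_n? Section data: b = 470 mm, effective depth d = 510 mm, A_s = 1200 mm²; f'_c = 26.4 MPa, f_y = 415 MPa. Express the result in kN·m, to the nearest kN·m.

T = A_s f_y = 1200 × 415 = 498000 N = 498 kN.
From C = T: a = T/(0.85 f'_c b) = 498000/(0.85 × 26.4 × 470) = 47.22 mm.
M_n = T(d − a/2) = 498 kN × (510 − 23.61) mm = 242.22 kN·m.

M_n ≈ 242 kN·m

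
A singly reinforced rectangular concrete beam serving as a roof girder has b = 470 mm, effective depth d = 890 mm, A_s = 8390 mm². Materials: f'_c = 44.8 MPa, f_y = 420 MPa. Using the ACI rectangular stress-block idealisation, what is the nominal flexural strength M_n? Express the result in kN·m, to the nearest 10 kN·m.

T = A_s f_y = 8390 × 420 = 3523800 N = 3523.8 kN.
From C = T: a = T/(0.85 f'_c b) = 3523800/(0.85 × 44.8 × 470) = 196.89 mm.
M_n = T(d − a/2) = 3523.8 kN × (890 − 98.445) mm = 2789.28 kN·m.

M_n ≈ 2790 kN·m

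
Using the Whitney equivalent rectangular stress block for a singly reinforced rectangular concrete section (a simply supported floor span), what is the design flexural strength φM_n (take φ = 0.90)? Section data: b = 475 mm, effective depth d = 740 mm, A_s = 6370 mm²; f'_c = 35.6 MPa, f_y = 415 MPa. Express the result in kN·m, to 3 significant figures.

φM_n ≈ 1540 kN·m

T = A_s f_y = 6370 × 415 = 2643550 N = 2643.55 kN.
From C = T: a = T/(0.85 f'_c b) = 2643550/(0.85 × 35.6 × 475) = 183.92 mm.
M_n = T(d − a/2) = 2643.55 kN × (740 − 91.96) mm = 1713.13 kN·m.
φM_n = 0.90 × 1713.13 = 1541.82 kN·m.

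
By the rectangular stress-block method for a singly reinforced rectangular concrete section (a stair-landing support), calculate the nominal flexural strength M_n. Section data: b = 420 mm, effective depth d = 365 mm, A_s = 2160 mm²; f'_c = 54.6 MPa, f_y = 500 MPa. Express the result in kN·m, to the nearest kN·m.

M_n ≈ 364 kN·m

T = A_s f_y = 2160 × 500 = 1080000 N = 1080 kN.
From C = T: a = T/(0.85 f'_c b) = 1080000/(0.85 × 54.6 × 420) = 55.41 mm.
M_n = T(d − a/2) = 1080 kN × (365 − 27.705) mm = 364.28 kN·m.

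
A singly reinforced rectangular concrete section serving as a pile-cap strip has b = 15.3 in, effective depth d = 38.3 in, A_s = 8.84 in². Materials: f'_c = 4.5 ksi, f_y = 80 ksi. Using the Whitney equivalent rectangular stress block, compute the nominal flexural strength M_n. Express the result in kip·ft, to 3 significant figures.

T = A_s f_y = 8.84 × 80 = 707.2 kips.
a = T/(0.85 f'_c b) = 707.2/(0.85 × 4.5 × 15.3) = 12.084 in.
M_n = T(d − a/2) = 707.2 × (38.3 − 6.042) = 22812.9 kip·in = 22812.9/12 = 1901.08 kip·ft.

M_n ≈ 1900 kip·ft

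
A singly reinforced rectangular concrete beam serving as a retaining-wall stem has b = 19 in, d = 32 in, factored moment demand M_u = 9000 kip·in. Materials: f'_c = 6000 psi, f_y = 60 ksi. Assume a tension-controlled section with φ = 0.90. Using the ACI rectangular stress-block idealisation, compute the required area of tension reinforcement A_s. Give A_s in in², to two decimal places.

A_s ≈ 5.50 in²

M_n = M_u/φ = 9000/0.90 = 10000 kip·in.
From M_n = 0.85 f'_c a b (d − a/2):
a = d − √(d² − 2M_n/(0.85 f'_c b)) = 32 − √(32² − 2 × 10000/(0.85 × 6 × 19)) = 3.406 in.
A_s = 0.85 f'_c a b / f_y = 0.85 × 6 × 3.406 × 19 / 60 = 5.501 in².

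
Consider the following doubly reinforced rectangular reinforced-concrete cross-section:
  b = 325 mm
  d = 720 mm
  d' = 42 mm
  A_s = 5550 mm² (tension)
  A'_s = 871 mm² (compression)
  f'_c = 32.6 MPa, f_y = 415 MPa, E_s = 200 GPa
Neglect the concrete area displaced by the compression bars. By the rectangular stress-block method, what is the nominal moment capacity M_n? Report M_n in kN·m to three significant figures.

Assume both tension and compression steel yield.
Net tension couple steel: A_s − A'_s = 4679 mm².
a = (A_s − A'_s) f_y / (0.85 f'_c b) = 1941785/(0.85 × 32.6 × 325) = 215.62 mm.
c = a/β₁ = 215.62/0.817 = 263.92 mm; ε'_s = 0.003(c − d')/c = 0.0025 ≥ f_y/E_s = 0.0021, so compression steel does yield.
M_n = (A_s − A'_s) f_y (d − a/2) + A'_s f_y (d − d') = [1941785 × (720 − 107.81) + 361465 × (720 − 42)] × 10⁻⁶ = 1188.74 + 245.07 = 1433.81 kN·m.

M_n ≈ 1430 kN·m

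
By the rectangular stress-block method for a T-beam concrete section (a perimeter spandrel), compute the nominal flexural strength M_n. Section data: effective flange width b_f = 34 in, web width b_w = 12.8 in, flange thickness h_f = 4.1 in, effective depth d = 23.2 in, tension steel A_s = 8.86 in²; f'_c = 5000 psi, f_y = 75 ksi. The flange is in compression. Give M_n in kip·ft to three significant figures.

M_n ≈ 1150 kip·ft

Tension: T = A_s f_y = 8.86 × 75 = 664.5 kips.
Try a within the flange: a = T/(0.85 f'_c b_f) = 664.5/(0.85 × 5 × 34) = 4.599 in.
a = 4.599 > h_f = 4.1 in: the block extends into the web. Split into flange-overhang and web parts.
C_f = 0.85 f'_c (b_f − b_w) h_f = 0.85 × 5 × (34 − 12.8) × 4.1 = 369.4 kips.
Remaining web compression depth: a_w = (T − C_f)/(0.85 f'_c b_w) = (664.5 − 369.4)/(0.85 × 5 × 12.8) = 5.425 in.
M_n = C_f(d − h_f/2) + (T − C_f)(d − a_w/2) = 369.4 × (23.2 − 2.05) + 295.1 × (23.2 − 2.7125) = 7812.8 + 6045.9 = 13858.7 kip·in.
M_n = 13858.7/12 = 1154.89 kip·ft.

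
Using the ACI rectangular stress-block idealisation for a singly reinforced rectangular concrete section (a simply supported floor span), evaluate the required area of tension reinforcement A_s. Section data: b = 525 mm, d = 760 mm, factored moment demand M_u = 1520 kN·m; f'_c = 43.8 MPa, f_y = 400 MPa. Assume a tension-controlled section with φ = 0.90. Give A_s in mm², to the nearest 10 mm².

M_n = M_u/φ = 1520/0.90 = 1688.89 kN·m.
With M_n = 0.85 f'_c a b (d − a/2), solve the quadratic for a:
a = d − √(d² − 2M_n/(0.85 f'_c b)) = 760 − √(760² − 2 × 1688.89×10⁶/(0.85 × 43.8 × 525)) = 123.77 mm.
A_s = 0.85 f'_c a b / f_y = 0.85 × 43.8 × 123.77 × 525 / 400 = 6047.9 mm².

A_s ≈ 6050 mm²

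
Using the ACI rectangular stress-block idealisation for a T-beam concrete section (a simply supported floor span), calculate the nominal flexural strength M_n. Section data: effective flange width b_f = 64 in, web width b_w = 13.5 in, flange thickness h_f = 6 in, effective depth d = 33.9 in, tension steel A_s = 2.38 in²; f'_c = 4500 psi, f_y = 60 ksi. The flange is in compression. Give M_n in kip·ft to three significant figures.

M_n ≈ 400 kip·ft

Tension: T = A_s f_y = 2.38 × 60 = 142.8 kips.
Try a within the flange: a = T/(0.85 f'_c b_f) = 142.8/(0.85 × 4.5 × 64) = 0.583 in.
Since a = 0.583 ≤ h_f = 6 in, the stress block lies entirely in the flange; analyse as a rectangular beam of width b_f.
M_n = T(d − a/2) = 142.8 × (33.9 − 0.2915) = 4799.3 kip·in.
M_n = 4799.3/12 = 399.94 kip·ft.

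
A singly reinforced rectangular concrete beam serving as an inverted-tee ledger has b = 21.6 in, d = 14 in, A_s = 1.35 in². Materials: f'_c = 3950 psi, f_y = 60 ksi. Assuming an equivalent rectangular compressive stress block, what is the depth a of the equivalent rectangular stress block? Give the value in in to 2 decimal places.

a ≈ 1.12 in

T = A_s f_y = 1.35 × 60 = 81 kips.
a = T/(0.85 f'_c b) = 81/(0.85 × 3.95 × 21.6) = 1.12 in.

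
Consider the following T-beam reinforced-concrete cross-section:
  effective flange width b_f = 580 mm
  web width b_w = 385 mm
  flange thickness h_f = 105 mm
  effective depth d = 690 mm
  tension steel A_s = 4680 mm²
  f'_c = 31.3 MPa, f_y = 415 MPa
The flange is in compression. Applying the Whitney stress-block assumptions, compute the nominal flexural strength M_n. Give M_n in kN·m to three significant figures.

Tension: T = A_s f_y = 4680 × 415 = 1942200 N.
Try a within the flange: a = T/(0.85 f'_c b_f) = 1942200/(0.85 × 31.3 × 580) = 125.86 mm.
a = 125.86 > h_f = 105 mm: the block extends into the web. Split into flange-overhang and web parts.
C_f = 0.85 f'_c (b_f − b_w) h_f = 0.85 × 31.3 × (580 − 385) × 105 = 544737 N.
Remaining web compression depth: a_w = (T − C_f)/(0.85 f'_c b_w) = (1942200 − 544737)/(0.85 × 31.3 × 385) = 136.43 mm.
M_n = C_f(d − h_f/2) + (T − C_f)(d − a_w/2) = 544737 × (690 − 52.5) + 1397463 × (690 − 68.215) = 347.27 + 868.92 = 1216.19 × 10⁶ N·mm.
M_n = 1216.19 kN·m.

M_n ≈ 1220 kN·m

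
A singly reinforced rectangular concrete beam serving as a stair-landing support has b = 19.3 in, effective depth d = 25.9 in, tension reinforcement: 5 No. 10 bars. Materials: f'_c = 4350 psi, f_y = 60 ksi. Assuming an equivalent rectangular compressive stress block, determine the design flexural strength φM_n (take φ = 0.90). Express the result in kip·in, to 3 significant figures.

φM_n ≈ 7970 kip·in

A_s = 5 × 1.27 = 6.35 in².
T = A_s f_y = 6.35 × 60 = 381 kips.
a = T/(0.85 f'_c b) = 381/(0.85 × 4.35 × 19.3) = 5.339 in.
M_n = T(d − a/2) = 381 × (25.9 − 2.6695) = 8850.8 kip·in.
φM_n = 0.90 × 8850.8 = 7965.7 kip·in.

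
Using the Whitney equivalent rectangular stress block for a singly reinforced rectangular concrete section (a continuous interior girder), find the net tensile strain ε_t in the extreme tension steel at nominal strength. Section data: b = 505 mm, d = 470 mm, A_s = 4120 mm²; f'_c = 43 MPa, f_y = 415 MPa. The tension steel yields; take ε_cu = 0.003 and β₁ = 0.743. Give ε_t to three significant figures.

ε_t ≈ 0.00831

a = A_s f_y/(0.85 f'_c b) = 92.63 mm.
β₁ = 0.743, so c = a/β₁ = 92.63/0.743 = 124.67 mm.
From the linear strain diagram with ε_cu = 0.003: ε_t = 0.003 (d − c)/c = 0.003 × (470 − 124.67)/124.67 = 0.00831.
Since ε_t ≥ 0.005, the section is tension-controlled.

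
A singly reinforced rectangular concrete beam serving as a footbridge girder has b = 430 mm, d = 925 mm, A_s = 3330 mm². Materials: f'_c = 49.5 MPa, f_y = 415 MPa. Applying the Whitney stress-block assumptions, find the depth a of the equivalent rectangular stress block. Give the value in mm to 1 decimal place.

T = A_s f_y = 3330 × 415 = 1381950 N = 1381.95 kN.
Setting C = 0.85 f'_c a b equal to T: a = 1381950/(0.85 × 49.5 × 430) = 76.4 mm.

a ≈ 76.4 mm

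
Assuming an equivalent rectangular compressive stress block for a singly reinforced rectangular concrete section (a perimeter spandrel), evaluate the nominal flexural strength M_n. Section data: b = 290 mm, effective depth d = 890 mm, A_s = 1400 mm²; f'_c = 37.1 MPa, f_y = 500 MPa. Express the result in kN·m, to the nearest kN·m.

M_n ≈ 596 kN·m

T = A_s f_y = 1400 × 500 = 700000 N = 700 kN.
From C = T: a = T/(0.85 f'_c b) = 700000/(0.85 × 37.1 × 290) = 76.54 mm.
M_n = T(d − a/2) = 700 kN × (890 − 38.27) mm = 596.21 kN·m.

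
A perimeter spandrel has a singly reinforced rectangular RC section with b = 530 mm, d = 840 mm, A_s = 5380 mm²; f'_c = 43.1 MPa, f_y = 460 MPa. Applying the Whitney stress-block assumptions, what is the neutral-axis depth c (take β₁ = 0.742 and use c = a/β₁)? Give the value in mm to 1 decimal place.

T = A_s f_y = 5380 × 460 = 2474800 N = 2474.8 kN.
Setting C = 0.85 f'_c a b equal to T: a = 2474800/(0.85 × 43.1 × 530) = 127.458 mm.
With β₁ = 0.742, c = a/β₁ = 127.458/0.742 = 171.8 mm.

c ≈ 171.8 mm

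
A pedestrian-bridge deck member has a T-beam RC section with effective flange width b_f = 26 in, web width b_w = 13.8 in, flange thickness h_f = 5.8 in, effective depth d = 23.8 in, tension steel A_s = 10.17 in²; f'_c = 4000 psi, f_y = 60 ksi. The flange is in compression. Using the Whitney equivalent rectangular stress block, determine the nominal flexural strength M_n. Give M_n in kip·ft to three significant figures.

M_n ≈ 1030 kip·ft

Tension: T = A_s f_y = 10.17 × 60 = 610.2 kips.
Try a within the flange: a = T/(0.85 f'_c b_f) = 610.2/(0.85 × 4 × 26) = 6.903 in.
a = 6.903 > h_f = 5.8 in: the block extends into the web. Split into flange-overhang and web parts.
C_f = 0.85 f'_c (b_f − b_w) h_f = 0.85 × 4 × (26 − 13.8) × 5.8 = 240.6 kips.
Remaining web compression depth: a_w = (T − C_f)/(0.85 f'_c b_w) = (610.2 − 240.6)/(0.85 × 4 × 13.8) = 7.877 in.
M_n = C_f(d − h_f/2) + (T − C_f)(d − a_w/2) = 240.6 × (23.8 − 2.9) + 369.6 × (23.8 − 3.9385) = 5028.5 + 7340.8 = 12369.3 kip·in.
M_n = 12369.3/12 = 1030.78 kip·ft.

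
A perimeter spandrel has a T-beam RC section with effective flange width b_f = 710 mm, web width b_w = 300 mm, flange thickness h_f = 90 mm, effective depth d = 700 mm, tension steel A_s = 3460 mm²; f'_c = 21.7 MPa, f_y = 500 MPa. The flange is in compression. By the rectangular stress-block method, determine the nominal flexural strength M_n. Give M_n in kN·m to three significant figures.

M_n ≈ 1080 kN·m

Tension: T = A_s f_y = 3460 × 500 = 1730000 N.
Try a within the flange: a = T/(0.85 f'_c b_f) = 1730000/(0.85 × 21.7 × 710) = 132.10 mm.
a = 132.10 > h_f = 90 mm: the block extends into the web. Split into flange-overhang and web parts.
C_f = 0.85 f'_c (b_f − b_w) h_f = 0.85 × 21.7 × (710 − 300) × 90 = 680621 N.
Remaining web compression depth: a_w = (T − C_f)/(0.85 f'_c b_w) = (1730000 − 680621)/(0.85 × 21.7 × 300) = 189.64 mm.
M_n = C_f(d − h_f/2) + (T − C_f)(d − a_w/2) = 680621 × (700 − 45) + 1049379 × (700 − 94.82) = 445.81 + 635.06 = 1080.87 × 10⁶ N·mm.
M_n = 1080.87 kN·m.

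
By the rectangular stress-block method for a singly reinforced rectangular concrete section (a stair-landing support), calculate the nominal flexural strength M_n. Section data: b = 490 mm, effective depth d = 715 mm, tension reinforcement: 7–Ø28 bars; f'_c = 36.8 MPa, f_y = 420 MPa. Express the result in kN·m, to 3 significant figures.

M_n ≈ 1190 kN·m

A_s = 7 × 616 = 4312 mm².
T = A_s f_y = 4312 × 420 = 1811040 N = 1811.04 kN.
From C = T: a = T/(0.85 f'_c b) = 1811040/(0.85 × 36.8 × 490) = 118.16 mm.
M_n = T(d − a/2) = 1811.04 kN × (715 − 59.08) mm = 1187.90 kN·m.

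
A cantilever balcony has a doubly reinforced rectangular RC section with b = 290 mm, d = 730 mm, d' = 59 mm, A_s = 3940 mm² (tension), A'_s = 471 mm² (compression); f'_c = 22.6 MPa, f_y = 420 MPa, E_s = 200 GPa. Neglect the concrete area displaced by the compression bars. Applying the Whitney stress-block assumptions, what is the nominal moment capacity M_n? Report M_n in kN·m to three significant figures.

M_n ≈ 1010 kN·m

Assume both tension and compression steel yield.
Net tension couple steel: A_s − A'_s = 3469 mm².
a = (A_s − A'_s) f_y / (0.85 f'_c b) = 1456980/(0.85 × 22.6 × 290) = 261.53 mm.
c = a/β₁ = 261.53/0.85 = 307.68 mm; ε'_s = 0.003(c − d')/c = 0.0024 ≥ f_y/E_s = 0.0021, so compression steel does yield.
M_n = (A_s − A'_s) f_y (d − a/2) + A'_s f_y (d − d') = [1456980 × (730 − 130.765) + 197820 × (730 − 59)] × 10⁻⁶ = 873.07 + 132.74 = 1005.81 kN·m.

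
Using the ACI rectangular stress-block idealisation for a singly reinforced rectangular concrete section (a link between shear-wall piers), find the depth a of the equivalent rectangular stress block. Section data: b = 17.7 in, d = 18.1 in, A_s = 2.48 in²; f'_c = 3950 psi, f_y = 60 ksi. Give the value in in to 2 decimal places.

a ≈ 2.50 in

T = A_s f_y = 2.48 × 60 = 148.8 kips.
a = T/(0.85 f'_c b) = 148.8/(0.85 × 3.95 × 17.7) = 2.50 in.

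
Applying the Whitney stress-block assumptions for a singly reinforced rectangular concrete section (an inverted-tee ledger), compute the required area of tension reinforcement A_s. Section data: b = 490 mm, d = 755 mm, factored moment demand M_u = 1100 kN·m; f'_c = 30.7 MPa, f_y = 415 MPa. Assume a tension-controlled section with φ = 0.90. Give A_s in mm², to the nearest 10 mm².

M_n = M_u/φ = 1100/0.90 = 1222.22 kN·m.
With M_n = 0.85 f'_c a b (d − a/2), solve the quadratic for a:
a = d − √(d² − 2M_n/(0.85 f'_c b)) = 755 − √(755² − 2 × 1222.22×10⁶/(0.85 × 30.7 × 490)) = 139.49 mm.
A_s = 0.85 f'_c a b / f_y = 0.85 × 30.7 × 139.49 × 490 / 415 = 4297.8 mm².

A_s ≈ 4300 mm²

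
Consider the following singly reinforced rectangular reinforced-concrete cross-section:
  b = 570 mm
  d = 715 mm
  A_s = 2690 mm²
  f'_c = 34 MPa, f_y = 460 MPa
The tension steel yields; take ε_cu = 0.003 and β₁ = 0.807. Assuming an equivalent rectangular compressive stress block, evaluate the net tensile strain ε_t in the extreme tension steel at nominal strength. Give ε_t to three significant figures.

ε_t ≈ 0.0200

a = A_s f_y/(0.85 f'_c b) = 75.12 mm.
β₁ = 0.807, so c = a/β₁ = 75.12/0.807 = 93.09 mm.
From the linear strain diagram with ε_cu = 0.003: ε_t = 0.003 (d − c)/c = 0.003 × (715 − 93.09)/93.09 = 0.0200.
Since ε_t ≥ 0.005, the section is tension-controlled.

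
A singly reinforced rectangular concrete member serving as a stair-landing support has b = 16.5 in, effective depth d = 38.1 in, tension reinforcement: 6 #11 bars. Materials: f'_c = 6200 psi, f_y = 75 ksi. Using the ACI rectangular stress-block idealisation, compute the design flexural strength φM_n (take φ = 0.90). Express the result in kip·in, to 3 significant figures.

A_s = 6 × 1.56 = 9.36 in².
T = A_s f_y = 9.36 × 75 = 702 kips.
a = T/(0.85 f'_c b) = 702/(0.85 × 6.2 × 16.5) = 8.073 in.
M_n = T(d − a/2) = 702 × (38.1 − 4.0365) = 23912.6 kip·in.
φM_n = 0.90 × 23912.6 = 21521.3 kip·in.

φM_n ≈ 21500 kip·in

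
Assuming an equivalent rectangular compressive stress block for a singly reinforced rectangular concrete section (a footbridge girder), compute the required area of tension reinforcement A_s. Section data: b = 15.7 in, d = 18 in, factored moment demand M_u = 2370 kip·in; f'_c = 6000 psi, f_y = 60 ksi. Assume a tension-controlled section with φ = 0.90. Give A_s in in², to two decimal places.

M_n = M_u/φ = 2370/0.90 = 2633.33 kip·in.
From M_n = 0.85 f'_c a b (d − a/2):
a = d − √(d² − 2M_n/(0.85 f'_c b)) = 18 − √(18² − 2 × 2633.33/(0.85 × 6 × 15.7)) = 1.931 in.
A_s = 0.85 f'_c a b / f_y = 0.85 × 6 × 1.931 × 15.7 / 60 = 2.577 in².

A_s ≈ 2.58 in²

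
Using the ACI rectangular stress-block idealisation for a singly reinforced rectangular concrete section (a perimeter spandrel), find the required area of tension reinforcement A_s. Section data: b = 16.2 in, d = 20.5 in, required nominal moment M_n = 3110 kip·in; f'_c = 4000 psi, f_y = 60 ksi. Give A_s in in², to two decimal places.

A_s ≈ 2.73 in²

From M_n = 0.85 f'_c a b (d − a/2):
a = d − √(d² − 2M_n/(0.85 f'_c b)) = 20.5 − √(20.5² − 2 × 3110/(0.85 × 4 × 16.2)) = 2.969 in.
A_s = 0.85 f'_c a b / f_y = 0.85 × 4 × 2.969 × 16.2 / 60 = 2.726 in².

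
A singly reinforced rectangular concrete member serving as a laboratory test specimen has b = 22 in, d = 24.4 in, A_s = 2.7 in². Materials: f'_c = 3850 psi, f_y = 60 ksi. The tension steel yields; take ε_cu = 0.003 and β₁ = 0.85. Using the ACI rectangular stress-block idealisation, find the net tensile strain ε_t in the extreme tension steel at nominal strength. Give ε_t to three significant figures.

a = A_s f_y/(0.85 f'_c b) = 2.250 in.
β₁ = 0.85, so c = a/β₁ = 2.250/0.85 = 2.647 in.
From the linear strain diagram with ε_cu = 0.003: ε_t = 0.003 (d − c)/c = 0.003 × (24.4 − 2.647)/2.647 = 0.0247.
Since ε_t ≥ 0.005, the section is tension-controlled.

ε_t ≈ 0.0247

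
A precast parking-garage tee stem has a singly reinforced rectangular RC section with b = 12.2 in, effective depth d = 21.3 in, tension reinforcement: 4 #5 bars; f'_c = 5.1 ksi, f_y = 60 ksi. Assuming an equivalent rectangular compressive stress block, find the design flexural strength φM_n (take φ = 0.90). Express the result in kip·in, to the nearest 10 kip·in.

A_s = 4 × 0.31 = 1.24 in².
T = A_s f_y = 1.24 × 60 = 74.4 kips.
a = T/(0.85 f'_c b) = 74.4/(0.85 × 5.1 × 12.2) = 1.407 in.
M_n = T(d − a/2) = 74.4 × (21.3 − 0.7035) = 1532.4 kip·in.
φM_n = 0.90 × 1532.4 = 1379.2 kip·in.

φM_n ≈ 1380 kip·in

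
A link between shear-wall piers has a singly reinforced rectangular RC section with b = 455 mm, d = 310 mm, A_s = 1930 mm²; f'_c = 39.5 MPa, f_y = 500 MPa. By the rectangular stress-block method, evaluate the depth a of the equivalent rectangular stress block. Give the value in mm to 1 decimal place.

T = A_s f_y = 1930 × 500 = 965000 N = 965 kN.
Setting C = 0.85 f'_c a b equal to T: a = 965000/(0.85 × 39.5 × 455) = 63.2 mm.

a ≈ 63.2 mm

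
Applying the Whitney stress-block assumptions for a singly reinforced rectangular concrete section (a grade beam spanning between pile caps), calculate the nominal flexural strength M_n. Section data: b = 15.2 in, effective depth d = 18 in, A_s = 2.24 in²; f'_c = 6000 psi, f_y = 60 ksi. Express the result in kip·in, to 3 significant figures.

M_n ≈ 2300 kip·in

T = A_s f_y = 2.24 × 60 = 134.4 kips.
a = T/(0.85 f'_c b) = 134.4/(0.85 × 6 × 15.2) = 1.734 in.
M_n = T(d − a/2) = 134.4 × (18 − 0.867) = 2302.7 kip·in.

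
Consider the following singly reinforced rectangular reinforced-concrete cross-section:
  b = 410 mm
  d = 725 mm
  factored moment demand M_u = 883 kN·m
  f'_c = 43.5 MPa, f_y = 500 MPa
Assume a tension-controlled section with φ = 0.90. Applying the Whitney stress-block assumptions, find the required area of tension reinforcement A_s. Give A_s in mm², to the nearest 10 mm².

M_n = M_u/φ = 883/0.90 = 981.111 kN·m.
With M_n = 0.85 f'_c a b (d − a/2), solve the quadratic for a:
a = d − √(d² − 2M_n/(0.85 f'_c b)) = 725 − √(725² − 2 × 981.111×10⁶/(0.85 × 43.5 × 410)) = 95.56 mm.
A_s = 0.85 f'_c a b / f_y = 0.85 × 43.5 × 95.56 × 410 / 500 = 2897.3 mm².

A_s ≈ 2900 mm²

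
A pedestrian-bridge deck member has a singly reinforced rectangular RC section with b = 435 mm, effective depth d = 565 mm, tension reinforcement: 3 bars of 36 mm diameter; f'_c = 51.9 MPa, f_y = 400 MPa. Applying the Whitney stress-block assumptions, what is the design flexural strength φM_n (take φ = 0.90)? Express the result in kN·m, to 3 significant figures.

φM_n ≈ 586 kN·m

A_s = 3 × 1018 = 3054 mm².
T = A_s f_y = 3054 × 400 = 1221600 N = 1221.6 kN.
From C = T: a = T/(0.85 f'_c b) = 1221600/(0.85 × 51.9 × 435) = 63.66 mm.
M_n = T(d − a/2) = 1221.6 kN × (565 − 31.83) mm = 651.32 kN·m.
φM_n = 0.90 × 651.32 = 586.19 kN·m.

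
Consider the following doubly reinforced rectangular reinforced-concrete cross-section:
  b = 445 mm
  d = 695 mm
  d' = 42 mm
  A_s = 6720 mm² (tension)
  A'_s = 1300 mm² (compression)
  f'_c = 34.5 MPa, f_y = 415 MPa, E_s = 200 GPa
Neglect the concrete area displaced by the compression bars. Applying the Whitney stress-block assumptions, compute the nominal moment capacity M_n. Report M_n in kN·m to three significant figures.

Assume both tension and compression steel yield.
Net tension couple steel: A_s − A'_s = 5420 mm².
a = (A_s − A'_s) f_y / (0.85 f'_c b) = 2249300/(0.85 × 34.5 × 445) = 172.37 mm.
c = a/β₁ = 172.37/0.804 = 214.39 mm; ε'_s = 0.003(c − d')/c = 0.0024 ≥ f_y/E_s = 0.0021, so compression steel does yield.
M_n = (A_s − A'_s) f_y (d − a/2) + A'_s f_y (d − d') = [2249300 × (695 − 86.185) + 539500 × (695 − 42)] × 10⁻⁶ = 1369.41 + 352.29 = 1721.70 kN·m.

M_n ≈ 1720 kN·m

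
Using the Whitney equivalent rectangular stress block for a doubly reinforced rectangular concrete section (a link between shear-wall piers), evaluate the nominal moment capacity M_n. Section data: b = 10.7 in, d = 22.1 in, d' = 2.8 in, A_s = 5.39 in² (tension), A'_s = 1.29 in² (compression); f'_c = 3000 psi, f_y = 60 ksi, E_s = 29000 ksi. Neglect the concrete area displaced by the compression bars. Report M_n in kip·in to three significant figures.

Assume both steels yield.
a = (A_s − A'_s) f_y/(0.85 f'_c b) = (5.39 − 1.29) × 60/(0.85 × 3 × 10.7) = 9.016 in.
c = a/β₁ = 9.016/0.85 = 10.607 in; ε'_s = 0.003(c − d')/c = 0.0022 ≥ ε_y = 0.0021, so the compression steel yields.
M_n = (A_s − A'_s) f_y (d − a/2) + A'_s f_y (d − d') = 246 × (22.1 − 4.508) + 77.4 × (22.1 − 2.8) = 4327.6 + 1493.8 = 5821.4 kip·in.

M_n ≈ 5820 kip·in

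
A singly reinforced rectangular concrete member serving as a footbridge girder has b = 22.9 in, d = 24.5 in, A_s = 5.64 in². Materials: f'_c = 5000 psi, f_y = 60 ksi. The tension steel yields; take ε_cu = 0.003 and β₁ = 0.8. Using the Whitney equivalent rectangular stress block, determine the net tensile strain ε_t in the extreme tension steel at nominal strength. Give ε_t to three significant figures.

ε_t ≈ 0.0139

a = A_s f_y/(0.85 f'_c b) = 3.477 in.
β₁ = 0.8, so c = a/β₁ = 3.477/0.8 = 4.346 in.
From the linear strain diagram with ε_cu = 0.003: ε_t = 0.003 (d − c)/c = 0.003 × (24.5 − 4.346)/4.346 = 0.0139.
Since ε_t ≥ 0.005, the section is tension-controlled.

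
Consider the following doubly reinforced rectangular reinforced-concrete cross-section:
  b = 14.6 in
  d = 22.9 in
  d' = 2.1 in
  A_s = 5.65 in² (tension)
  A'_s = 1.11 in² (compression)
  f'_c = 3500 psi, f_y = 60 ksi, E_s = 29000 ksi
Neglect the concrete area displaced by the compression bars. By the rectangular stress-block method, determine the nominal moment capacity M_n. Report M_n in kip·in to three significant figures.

Assume both steels yield.
a = (A_s − A'_s) f_y/(0.85 f'_c b) = (5.65 − 1.11) × 60/(0.85 × 3.5 × 14.6) = 6.271 in.
c = a/β₁ = 6.271/0.85 = 7.378 in; ε'_s = 0.003(c − d')/c = 0.0021 ≥ ε_y = 0.0021, so the compression steel yields.
M_n = (A_s − A'_s) f_y (d − a/2) + A'_s f_y (d − d') = 272.4 × (22.9 − 3.1355) + 66.6 × (22.9 − 2.1) = 5383.8 + 1385.3 = 6769.1 kip·in.

M_n ≈ 6770 kip·in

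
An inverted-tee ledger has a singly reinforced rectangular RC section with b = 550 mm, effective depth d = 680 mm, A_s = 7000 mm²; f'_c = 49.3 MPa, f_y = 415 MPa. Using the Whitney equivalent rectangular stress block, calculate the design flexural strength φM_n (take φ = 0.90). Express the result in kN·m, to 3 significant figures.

φM_n ≈ 1610 kN·m

T = A_s f_y = 7000 × 415 = 2905000 N = 2905 kN.
From C = T: a = T/(0.85 f'_c b) = 2905000/(0.85 × 49.3 × 550) = 126.04 mm.
M_n = T(d − a/2) = 2905 kN × (680 − 63.02) mm = 1792.33 kN·m.
φM_n = 0.90 × 1792.33 = 1613.10 kN·m.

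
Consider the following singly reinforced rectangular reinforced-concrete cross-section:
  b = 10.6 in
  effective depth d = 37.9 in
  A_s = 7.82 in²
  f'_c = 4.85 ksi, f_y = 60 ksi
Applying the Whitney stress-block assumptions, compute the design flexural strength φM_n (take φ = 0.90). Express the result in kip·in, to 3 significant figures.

φM_n ≈ 13700 kip·in

T = A_s f_y = 7.82 × 60 = 469.2 kips.
a = T/(0.85 f'_c b) = 469.2/(0.85 × 4.85 × 10.6) = 10.737 in.
M_n = T(d − a/2) = 469.2 × (37.9 − 5.3685) = 15263.8 kip·in.
φM_n = 0.90 × 15263.8 = 13737.4 kip·in.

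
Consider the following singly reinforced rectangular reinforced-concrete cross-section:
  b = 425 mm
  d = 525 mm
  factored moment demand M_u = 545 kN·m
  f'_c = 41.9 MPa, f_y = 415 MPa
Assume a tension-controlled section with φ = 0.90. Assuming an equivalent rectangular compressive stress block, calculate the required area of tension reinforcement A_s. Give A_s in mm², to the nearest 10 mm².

M_n = M_u/φ = 545/0.90 = 605.556 kN·m.
With M_n = 0.85 f'_c a b (d − a/2), solve the quadratic for a:
a = d − √(d² − 2M_n/(0.85 f'_c b)) = 525 − √(525² − 2 × 605.556×10⁶/(0.85 × 41.9 × 425)) = 82.72 mm.
A_s = 0.85 f'_c a b / f_y = 0.85 × 41.9 × 82.72 × 425 / 415 = 3017.1 mm².

A_s ≈ 3020 mm²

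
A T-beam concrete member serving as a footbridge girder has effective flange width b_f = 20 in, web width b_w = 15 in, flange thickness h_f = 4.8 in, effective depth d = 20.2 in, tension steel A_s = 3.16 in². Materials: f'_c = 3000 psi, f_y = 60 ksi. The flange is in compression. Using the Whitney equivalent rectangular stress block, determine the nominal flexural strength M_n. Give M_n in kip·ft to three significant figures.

Tension: T = A_s f_y = 3.16 × 60 = 189.6 kips.
Try a within the flange: a = T/(0.85 f'_c b_f) = 189.6/(0.85 × 3 × 20) = 3.718 in.
Since a = 3.718 ≤ h_f = 4.8 in, the stress block lies entirely in the flange; analyse as a rectangular beam of width b_f.
M_n = T(d − a/2) = 189.6 × (20.2 − 1.859) = 3477.5 kip·in.
M_n = 3477.5/12 = 289.79 kip·ft.

M_n ≈ 290 kip·ft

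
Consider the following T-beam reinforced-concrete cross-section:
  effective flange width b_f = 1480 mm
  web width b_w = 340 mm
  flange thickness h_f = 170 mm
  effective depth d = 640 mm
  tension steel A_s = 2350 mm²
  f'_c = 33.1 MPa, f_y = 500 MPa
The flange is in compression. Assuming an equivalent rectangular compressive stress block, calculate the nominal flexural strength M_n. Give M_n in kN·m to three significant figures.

Tension: T = A_s f_y = 2350 × 500 = 1175000 N.
Try a within the flange: a = T/(0.85 f'_c b_f) = 1175000/(0.85 × 33.1 × 1480) = 28.22 mm.
Since a = 28.22 ≤ h_f = 170 mm, the stress block lies entirely in the flange; analyse as a rectangular beam of width b_f.
M_n = T(d − a/2) = 1175000 × (640 − 14.11) = 735.42 × 10⁶ N·mm.
M_n = 735.42 kN·m.

M_n ≈ 735 kN·m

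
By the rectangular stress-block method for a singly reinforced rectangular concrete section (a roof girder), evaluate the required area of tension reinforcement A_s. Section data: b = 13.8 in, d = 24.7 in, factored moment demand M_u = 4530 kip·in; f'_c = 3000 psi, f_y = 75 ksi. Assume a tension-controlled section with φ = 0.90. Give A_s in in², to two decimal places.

A_s ≈ 3.14 in²

M_n = M_u/φ = 4530/0.90 = 5033.33 kip·in.
From M_n = 0.85 f'_c a b (d − a/2):
a = d − √(d² − 2M_n/(0.85 f'_c b)) = 24.7 − √(24.7² − 2 × 5033.33/(0.85 × 3 × 13.8)) = 6.699 in.
A_s = 0.85 f'_c a b / f_y = 0.85 × 3 × 6.699 × 13.8 / 75 = 3.143 in².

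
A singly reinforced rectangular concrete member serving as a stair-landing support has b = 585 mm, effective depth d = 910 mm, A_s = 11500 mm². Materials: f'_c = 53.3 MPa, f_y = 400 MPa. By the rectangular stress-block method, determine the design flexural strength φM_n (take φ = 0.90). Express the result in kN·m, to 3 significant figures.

T = A_s f_y = 11500 × 400 = 4600000 N = 4600 kN.
From C = T: a = T/(0.85 f'_c b) = 4600000/(0.85 × 53.3 × 585) = 173.56 mm.
M_n = T(d − a/2) = 4600 kN × (910 − 86.78) mm = 3786.81 kN·m.
φM_n = 0.90 × 3786.81 = 3408.13 kN·m.

φM_n ≈ 3410 kN·m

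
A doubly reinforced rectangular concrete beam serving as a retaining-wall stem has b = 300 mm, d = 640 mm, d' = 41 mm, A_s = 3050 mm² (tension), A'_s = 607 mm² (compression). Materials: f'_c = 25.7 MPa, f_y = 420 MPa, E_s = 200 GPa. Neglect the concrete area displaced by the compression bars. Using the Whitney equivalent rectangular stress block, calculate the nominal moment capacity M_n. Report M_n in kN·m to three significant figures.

M_n ≈ 729 kN·m

Assume both tension and compression steel yield.
Net tension couple steel: A_s − A'_s = 2443 mm².
a = (A_s − A'_s) f_y / (0.85 f'_c b) = 1026060/(0.85 × 25.7 × 300) = 156.57 mm.
c = a/β₁ = 156.57/0.85 = 184.20 mm; ε'_s = 0.003(c − d')/c = 0.0023 ≥ f_y/E_s = 0.0021, so compression steel does yield.
M_n = (A_s − A'_s) f_y (d − a/2) + A'_s f_y (d − d') = [1026060 × (640 − 78.285) + 254940 × (640 − 41)] × 10⁻⁶ = 576.35 + 152.71 = 729.06 kN·m.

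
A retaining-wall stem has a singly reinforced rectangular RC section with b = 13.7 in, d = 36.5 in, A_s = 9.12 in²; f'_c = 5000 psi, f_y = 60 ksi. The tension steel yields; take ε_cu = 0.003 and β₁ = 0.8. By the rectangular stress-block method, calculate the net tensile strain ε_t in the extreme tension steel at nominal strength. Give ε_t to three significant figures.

a = A_s f_y/(0.85 f'_c b) = 9.398 in.
β₁ = 0.8, so c = a/β₁ = 9.398/0.8 = 11.748 in.
From the linear strain diagram with ε_cu = 0.003: ε_t = 0.003 (d − c)/c = 0.003 × (36.5 − 11.748)/11.748 = 0.00632.
Since ε_t ≥ 0.005, the section is tension-controlled.

ε_t ≈ 0.00632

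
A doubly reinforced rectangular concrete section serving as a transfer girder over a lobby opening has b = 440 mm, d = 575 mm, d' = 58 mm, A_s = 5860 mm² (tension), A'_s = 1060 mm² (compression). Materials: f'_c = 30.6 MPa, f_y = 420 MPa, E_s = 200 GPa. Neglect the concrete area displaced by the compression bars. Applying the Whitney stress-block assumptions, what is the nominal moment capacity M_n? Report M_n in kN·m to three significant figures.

Assume both tension and compression steel yield.
Net tension couple steel: A_s − A'_s = 4800 mm².
a = (A_s − A'_s) f_y / (0.85 f'_c b) = 2016000/(0.85 × 30.6 × 440) = 176.16 mm.
c = a/β₁ = 176.16/0.831 = 211.99 mm; ε'_s = 0.003(c − d')/c = 0.0022 ≥ f_y/E_s = 0.0021, so compression steel does yield.
M_n = (A_s − A'_s) f_y (d − a/2) + A'_s f_y (d − d') = [2016000 × (575 − 88.08) + 445200 × (575 − 58)] × 10⁻⁶ = 981.63 + 230.17 = 1211.80 kN·m.

M_n ≈ 1210 kN·m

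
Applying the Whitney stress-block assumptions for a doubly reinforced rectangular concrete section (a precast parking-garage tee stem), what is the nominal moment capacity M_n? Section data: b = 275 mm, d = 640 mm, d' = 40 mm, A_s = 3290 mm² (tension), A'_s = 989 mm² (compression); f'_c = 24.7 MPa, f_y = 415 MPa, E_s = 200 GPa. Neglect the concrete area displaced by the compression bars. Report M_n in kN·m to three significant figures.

M_n ≈ 778 kN·m

Assume both tension and compression steel yield.
Net tension couple steel: A_s − A'_s = 2301 mm².
a = (A_s − A'_s) f_y / (0.85 f'_c b) = 954915/(0.85 × 24.7 × 275) = 165.39 mm.
c = a/β₁ = 165.39/0.85 = 194.58 mm; ε'_s = 0.003(c − d')/c = 0.0024 ≥ f_y/E_s = 0.0021, so compression steel does yield.
M_n = (A_s − A'_s) f_y (d − a/2) + A'_s f_y (d − d') = [954915 × (640 − 82.695) + 410435 × (640 − 40)] × 10⁻⁶ = 532.18 + 246.26 = 778.44 kN·m.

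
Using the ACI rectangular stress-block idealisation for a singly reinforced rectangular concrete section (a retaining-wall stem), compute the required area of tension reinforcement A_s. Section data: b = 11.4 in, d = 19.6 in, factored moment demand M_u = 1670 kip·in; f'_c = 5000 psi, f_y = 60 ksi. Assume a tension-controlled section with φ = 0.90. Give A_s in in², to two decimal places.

A_s ≈ 1.67 in²

M_n = M_u/φ = 1670/0.90 = 1855.56 kip·in.
From M_n = 0.85 f'_c a b (d − a/2):
a = d − √(d² − 2M_n/(0.85 f'_c b)) = 19.6 − √(19.6² − 2 × 1855.56/(0.85 × 5 × 11.4)) = 2.063 in.
A_s = 0.85 f'_c a b / f_y = 0.85 × 5 × 2.063 × 11.4 / 60 = 1.666 in².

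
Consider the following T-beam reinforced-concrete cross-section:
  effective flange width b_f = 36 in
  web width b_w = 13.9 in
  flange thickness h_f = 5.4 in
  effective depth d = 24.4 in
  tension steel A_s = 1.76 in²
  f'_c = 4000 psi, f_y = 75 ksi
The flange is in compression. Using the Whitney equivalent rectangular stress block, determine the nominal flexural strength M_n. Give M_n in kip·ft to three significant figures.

M_n ≈ 262 kip·ft

Tension: T = A_s f_y = 1.76 × 75 = 132 kips.
Try a within the flange: a = T/(0.85 f'_c b_f) = 132/(0.85 × 4 × 36) = 1.078 in.
Since a = 1.078 ≤ h_f = 5.4 in, the stress block lies entirely in the flange; analyse as a rectangular beam of width b_f.
M_n = T(d − a/2) = 132 × (24.4 − 0.539) = 3149.7 kip·in.
M_n = 3149.7/12 = 262.48 kip·ft.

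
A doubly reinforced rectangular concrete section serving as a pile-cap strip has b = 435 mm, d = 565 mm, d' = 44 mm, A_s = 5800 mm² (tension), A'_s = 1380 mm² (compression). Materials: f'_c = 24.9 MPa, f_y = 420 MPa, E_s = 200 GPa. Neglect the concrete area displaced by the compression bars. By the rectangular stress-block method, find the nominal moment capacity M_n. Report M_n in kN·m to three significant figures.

M_n ≈ 1160 kN·m

Assume both tension and compression steel yield.
Net tension couple steel: A_s − A'_s = 4420 mm².
a = (A_s − A'_s) f_y / (0.85 f'_c b) = 1856400/(0.85 × 24.9 × 435) = 201.63 mm.
c = a/β₁ = 201.63/0.85 = 237.21 mm; ε'_s = 0.003(c − d')/c = 0.0024 ≥ f_y/E_s = 0.0021, so compression steel does yield.
M_n = (A_s − A'_s) f_y (d − a/2) + A'_s f_y (d − d') = [1856400 × (565 − 100.815) + 579600 × (565 − 44)] × 10⁻⁶ = 861.71 + 301.97 = 1163.68 kN·m.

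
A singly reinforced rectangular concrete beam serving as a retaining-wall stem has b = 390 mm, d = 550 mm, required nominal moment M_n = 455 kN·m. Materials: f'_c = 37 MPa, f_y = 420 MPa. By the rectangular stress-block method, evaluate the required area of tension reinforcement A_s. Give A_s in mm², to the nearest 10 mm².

A_s ≈ 2110 mm²

With M_n = 0.85 f'_c a b (d − a/2), solve the quadratic for a:
a = d − √(d² − 2M_n/(0.85 f'_c b)) = 550 − √(550² − 2 × 455×10⁶/(0.85 × 37 × 390)) = 72.18 mm.
A_s = 0.85 f'_c a b / f_y = 0.85 × 37 × 72.18 × 390 / 420 = 2107.9 mm².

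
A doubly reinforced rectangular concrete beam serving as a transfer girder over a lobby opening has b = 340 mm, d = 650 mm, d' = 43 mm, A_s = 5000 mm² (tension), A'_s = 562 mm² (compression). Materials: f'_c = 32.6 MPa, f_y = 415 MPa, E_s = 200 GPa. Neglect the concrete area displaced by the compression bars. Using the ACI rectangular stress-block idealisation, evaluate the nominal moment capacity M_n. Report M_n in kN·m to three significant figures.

M_n ≈ 1160 kN·m

Assume both tension and compression steel yield.
Net tension couple steel: A_s − A'_s = 4438 mm².
a = (A_s − A'_s) f_y / (0.85 f'_c b) = 1841770/(0.85 × 32.6 × 340) = 195.49 mm.
c = a/β₁ = 195.49/0.817 = 239.28 mm; ε'_s = 0.003(c − d')/c = 0.0025 ≥ f_y/E_s = 0.0021, so compression steel does yield.
M_n = (A_s − A'_s) f_y (d − a/2) + A'_s f_y (d − d') = [1841770 × (650 − 97.745) + 233230 × (650 − 43)] × 10⁻⁶ = 1017.13 + 141.57 = 1158.70 kN·m.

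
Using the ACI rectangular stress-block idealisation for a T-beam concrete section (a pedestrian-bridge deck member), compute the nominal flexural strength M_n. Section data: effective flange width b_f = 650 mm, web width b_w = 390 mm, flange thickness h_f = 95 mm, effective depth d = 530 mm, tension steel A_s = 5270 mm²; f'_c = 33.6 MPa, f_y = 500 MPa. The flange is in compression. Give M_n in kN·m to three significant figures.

Tension: T = A_s f_y = 5270 × 500 = 2635000 N.
Try a within the flange: a = T/(0.85 f'_c b_f) = 2635000/(0.85 × 33.6 × 650) = 141.94 mm.
a = 141.94 > h_f = 95 mm: the block extends into the web. Split into flange-overhang and web parts.
C_f = 0.85 f'_c (b_f − b_w) h_f = 0.85 × 33.6 × (650 − 390) × 95 = 705432 N.
Remaining web compression depth: a_w = (T − C_f)/(0.85 f'_c b_w) = (2635000 − 705432)/(0.85 × 33.6 × 390) = 173.24 mm.
M_n = C_f(d − h_f/2) + (T − C_f)(d − a_w/2) = 705432 × (530 − 47.5) + 1929568 × (530 − 86.62) = 340.37 + 855.53 = 1195.90 × 10⁶ N·mm.
M_n = 1195.90 kN·m.

M_n ≈ 1200 kN·m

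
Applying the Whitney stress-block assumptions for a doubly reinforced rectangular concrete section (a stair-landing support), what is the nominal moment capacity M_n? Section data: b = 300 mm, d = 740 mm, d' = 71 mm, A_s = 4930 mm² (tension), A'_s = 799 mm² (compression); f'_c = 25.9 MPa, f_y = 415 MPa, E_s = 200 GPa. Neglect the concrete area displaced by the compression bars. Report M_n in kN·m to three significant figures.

M_n ≈ 1270 kN·m

Assume both tension and compression steel yield.
Net tension couple steel: A_s − A'_s = 4131 mm².
a = (A_s − A'_s) f_y / (0.85 f'_c b) = 1714365/(0.85 × 25.9 × 300) = 259.58 mm.
c = a/β₁ = 259.58/0.85 = 305.39 mm; ε'_s = 0.003(c − d')/c = 0.0023 ≥ f_y/E_s = 0.0021, so compression steel does yield.
M_n = (A_s − A'_s) f_y (d − a/2) + A'_s f_y (d − d') = [1714365 × (740 − 129.79) + 331585 × (740 − 71)] × 10⁻⁶ = 1046.12 + 221.83 = 1267.95 kN·m.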